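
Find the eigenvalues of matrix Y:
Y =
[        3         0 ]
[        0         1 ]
λ = 1, 3

Solve det(Y - λI) = 0. For a 2×2 matrix the characteristic equation is λ² - (trace)λ + det = 0.
trace(Y) = a + d = 3 + 1 = 4.
det(Y) = a*d - b*c = (3)*(1) - (0)*(0) = 3 - 0 = 3.
Characteristic equation: λ² - (4)λ + (3) = 0.
Discriminant = (4)² - 4*(3) = 16 - 12 = 4.
λ = (4 ± √4) / 2 = (4 ± 2) / 2 = 1, 3.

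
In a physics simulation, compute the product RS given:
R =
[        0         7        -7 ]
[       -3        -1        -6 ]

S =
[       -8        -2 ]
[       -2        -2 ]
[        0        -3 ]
RS =
[      -14         7 ]
[       26        26 ]

Matrix multiplication: (RS)[i][j] = sum over k of R[i][k] * S[k][j].
  (RS)[0][0] = (0)*(-8) + (7)*(-2) + (-7)*(0) = -14
  (RS)[0][1] = (0)*(-2) + (7)*(-2) + (-7)*(-3) = 7
  (RS)[1][0] = (-3)*(-8) + (-1)*(-2) + (-6)*(0) = 26
  (RS)[1][1] = (-3)*(-2) + (-1)*(-2) + (-6)*(-3) = 26
RS =
[      -14         7 ]
[       26        26 ]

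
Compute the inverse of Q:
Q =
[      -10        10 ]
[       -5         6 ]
det(Q) = -10
Q⁻¹ =
[     -3/5         1 ]
[     -1/2         1 ]

For a 2×2 matrix Q = [[a, b], [c, d]] with det(Q) ≠ 0, Q⁻¹ = (1/det(Q)) * [[d, -b], [-c, a]].
det(Q) = (-10)*(6) - (10)*(-5) = -60 + 50 = -10.
Q⁻¹ = (1/-10) * [[6, -10], [5, -10]].
Dividing each entry by -10 and reducing:
Q⁻¹ =
[     -3/5         1 ]
[     -1/2         1 ]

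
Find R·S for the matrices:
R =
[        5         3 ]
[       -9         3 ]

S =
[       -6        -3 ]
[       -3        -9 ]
RS =
[      -39       -42 ]
[       45         0 ]

Matrix multiplication: (RS)[i][j] = sum over k of R[i][k] * S[k][j].
  (RS)[0][0] = (5)*(-6) + (3)*(-3) = -39
  (RS)[0][1] = (5)*(-3) + (3)*(-9) = -42
  (RS)[1][0] = (-9)*(-6) + (3)*(-3) = 45
  (RS)[1][1] = (-9)*(-3) + (3)*(-9) = 0
RS =
[      -39       -42 ]
[       45         0 ]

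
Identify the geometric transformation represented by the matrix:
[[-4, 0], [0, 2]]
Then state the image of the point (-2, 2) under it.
non-uniform scaling by (-4, 2); image of (-2, 2) is (8, 4)

This is diagonal with distinct entries, so it scales the x-axis by -4 and the y-axis by 2.
The matrix [[-4, 0], [0, 2]] represents: non-uniform scaling by (-4, 2).
Applying it to (-2, 2): [-4·-2 + 0·2, 0·-2 + 2·2] = (8, 4).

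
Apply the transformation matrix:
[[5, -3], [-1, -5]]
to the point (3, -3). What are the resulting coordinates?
(24, 12)

Matrix multiplication:
[[5, -3], [-1, -5]] × [3, -3]ᵀ
= [5×3 + -3×-3, -1×3 + -5×-3]ᵀ
= [24.0000, 12.0000]ᵀ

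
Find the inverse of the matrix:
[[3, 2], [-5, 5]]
[[1/5, -2/25], [1/5, 3/25]]

For [[a,b],[c,d]], inverse = (1/det)·[[d,-b],[-c,a]]
det = 3·5 - 2·-5 = 25
Inverse = (1/25)·[[5, -2], [5, 3]]
        = [[1/5, -2/25], [1/5, 3/25]]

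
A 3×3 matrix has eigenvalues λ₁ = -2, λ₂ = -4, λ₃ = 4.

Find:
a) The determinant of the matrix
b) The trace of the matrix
det = 32, trace = -2

Two standard eigenvalue identities:
- det(A) equals the product of the eigenvalues (counted with multiplicity).
- trace(A) equals the sum of the eigenvalues.
det(A) = (-2)*(-4)*(4) = 32.
trace(A) = -2 - 4 + 4 = -2.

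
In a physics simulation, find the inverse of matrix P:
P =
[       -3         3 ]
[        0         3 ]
det(P) = -9
P⁻¹ =
[     -1/3       1/3 ]
[        0       1/3 ]

For a 2×2 matrix P = [[a, b], [c, d]] with det(P) ≠ 0, P⁻¹ = (1/det(P)) * [[d, -b], [-c, a]].
det(P) = (-3)*(3) - (3)*(0) = -9 - 0 = -9.
P⁻¹ = (1/-9) * [[3, -3], [0, -3]].
Dividing each entry by -9 and reducing:
P⁻¹ =
[     -1/3       1/3 ]
[        0       1/3 ]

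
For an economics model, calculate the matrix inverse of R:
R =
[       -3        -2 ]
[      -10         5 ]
det(R) = -35
R⁻¹ =
[     -1/7     -2/35 ]
[     -2/7      3/35 ]

For a 2×2 matrix R = [[a, b], [c, d]] with det(R) ≠ 0, R⁻¹ = (1/det(R)) * [[d, -b], [-c, a]].
det(R) = (-3)*(5) - (-2)*(-10) = -15 - 20 = -35.
R⁻¹ = (1/-35) * [[5, 2], [10, -3]].
Dividing each entry by -35 and reducing:
R⁻¹ =
[     -1/7     -2/35 ]
[     -2/7      3/35 ]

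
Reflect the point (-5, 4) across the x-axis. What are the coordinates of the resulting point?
(-5, -4)

Reflection across x-axis: (-5, 4) → (-5, -4)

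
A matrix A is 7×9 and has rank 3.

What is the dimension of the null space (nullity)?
6

The rank-nullity theorem for an m×n matrix states:
rank(A) + nullity(A) = n (the number of columns).
Here n = 9 and rank(A) = 3, so nullity(A) = 9 - 3 = 6.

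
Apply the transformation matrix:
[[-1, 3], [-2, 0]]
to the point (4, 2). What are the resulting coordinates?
(2, -8)

Matrix multiplication:
[[-1, 3], [-2, 0]] × [4, 2]ᵀ
= [-1×4 + 3×2, -2×4 + 0×2]ᵀ
= [2.0000, -8.0000]ᵀ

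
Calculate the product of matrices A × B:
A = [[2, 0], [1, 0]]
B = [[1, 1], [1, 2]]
[[2, 2], [1, 1]]

Matrix multiplication:
C[0][0] = 2×1 + 0×1 = 2
C[0][1] = 2×1 + 0×2 = 2
C[1][0] = 1×1 + 0×1 = 1
C[1][1] = 1×1 + 0×2 = 1
Result: [[2, 2], [1, 1]]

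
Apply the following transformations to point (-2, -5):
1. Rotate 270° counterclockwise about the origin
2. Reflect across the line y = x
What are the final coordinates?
(2, -5)

Step 1: Rotate 270° → (-5, 2)
Step 2: Reflect across the line y = x → (2, -5)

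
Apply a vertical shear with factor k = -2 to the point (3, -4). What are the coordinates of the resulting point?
(3, -10)

Shear matrix for vertical shear with factor k = -2:
[[1, 0], [-2, 1]]
Result: (3, -4) → (3, -10)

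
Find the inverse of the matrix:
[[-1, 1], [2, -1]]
[[1, 1], [2, 1]]

For [[a,b],[c,d]], inverse = (1/det)·[[d,-b],[-c,a]]
det = -1·-1 - 1·2 = -1
Inverse = (1/-1)·[[-1, -1], [-2, -1]]
        = [[1, 1], [2, 1]]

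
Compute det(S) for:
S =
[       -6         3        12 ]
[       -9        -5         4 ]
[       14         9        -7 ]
det(S) = -147

Expand along row 0 (cofactor expansion): det(S) = a*(e*i - f*h) - b*(d*i - f*g) + c*(d*h - e*g), where the 3×3 is [[a, b, c], [d, e, f], [g, h, i]].
Minor M_00 = (-5)*(-7) - (4)*(9) = 35 - 36 = -1.
Minor M_01 = (-9)*(-7) - (4)*(14) = 63 - 56 = 7.
Minor M_02 = (-9)*(9) - (-5)*(14) = -81 + 70 = -11.
det(S) = (-6)*(-1) - (3)*(7) + (12)*(-11) = 6 - 21 - 132 = -147.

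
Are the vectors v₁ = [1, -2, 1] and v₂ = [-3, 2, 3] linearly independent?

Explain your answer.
Yes, linearly independent

Two vectors are linearly dependent iff one is a scalar multiple of the other.
No single scalar k satisfies v₂ = k·v₁ (the ratios of corresponding entries disagree), so v₁ and v₂ are linearly independent.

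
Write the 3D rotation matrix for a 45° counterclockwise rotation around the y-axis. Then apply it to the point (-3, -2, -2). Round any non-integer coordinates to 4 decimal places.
R = [[√2/2, 0, √2/2], [0, 1, 0], [-√2/2, 0, √2/2]]; R·(-3, -2, -2) = (-3.5355, -2.0000, 0.7071)

Rotation matrix for 45° around y-axis:
cos(45°) = √2/2, sin(45°) = √2/2
R = [[√2/2, 0, √2/2], [0, 1, 0], [-√2/2, 0, √2/2]]
Apply to (-3, -2, -2): R·[-3, -2, -2]ᵀ = (-3.5355, -2.0000, 0.7071)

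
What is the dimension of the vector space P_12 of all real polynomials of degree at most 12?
Dimension = 13

A polynomial of degree at most 12 can be written as a₀ + a₁x + a₂x² + … + a_12x^12, with 13 free coefficients a₀, …, a_12.
The set {1, x, x², …, x^12} is a basis: it spans P_12 (every such polynomial is a linear combination of these) and is linearly independent (a polynomial is zero iff all its coefficients are zero).
Therefore dim(P_12) = 12 + 1 = 13.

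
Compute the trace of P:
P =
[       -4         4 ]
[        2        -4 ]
tr(P) = -4 - 4 = -8

The trace of a square matrix is the sum of its diagonal entries.
Diagonal entries of P: P[0][0] = -4, P[1][1] = -4.
tr(P) = -4 - 4 = -8.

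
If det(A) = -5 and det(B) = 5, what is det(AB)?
-25

Use the multiplicative property of determinants: det(AB) = det(A)*det(B).
det(AB) = (-5)*(5) = -25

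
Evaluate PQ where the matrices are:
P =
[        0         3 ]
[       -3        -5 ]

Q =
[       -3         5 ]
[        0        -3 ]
PQ =
[        0        -9 ]
[        9         0 ]

Matrix multiplication: (PQ)[i][j] = sum over k of P[i][k] * Q[k][j].
  (PQ)[0][0] = (0)*(-3) + (3)*(0) = 0
  (PQ)[0][1] = (0)*(5) + (3)*(-3) = -9
  (PQ)[1][0] = (-3)*(-3) + (-5)*(0) = 9
  (PQ)[1][1] = (-3)*(5) + (-5)*(-3) = 0
PQ =
[        0        -9 ]
[        9         0 ]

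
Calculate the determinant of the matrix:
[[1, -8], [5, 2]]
42

For a 2×2 matrix [[a, b], [c, d]], det = ad - bc
det = (1)(2) - (-8)(5) = 2 - -40 = 42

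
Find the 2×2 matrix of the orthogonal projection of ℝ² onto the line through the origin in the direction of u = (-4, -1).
[[16/17, 4/17], [4/17, 1/17]]

The orthogonal projection onto the line spanned by a nonzero vector u = (a, b) has matrix P = (u uᵀ) / (uᵀ u) = (1/(a² + b²)) · [[a², ab], [ab, b²]].
Here u = (-4, -1), so a² + b² = 16 + 1 = 17.
P = (1/17) · [[16, 4], [4, 1]] = [[16/17, 4/17], [4/17, 1/17]].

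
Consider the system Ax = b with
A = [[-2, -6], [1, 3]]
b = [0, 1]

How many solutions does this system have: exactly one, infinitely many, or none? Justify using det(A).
No solution

det(A) = (-2)*(3) - (-6)*(1) = 0, so A is singular.
The column space of A is span(column 1) = span([-2, 1]).
b = [0, 1] is not a scalar multiple of column 1, so b ∉ column space and the system is inconsistent — no solution.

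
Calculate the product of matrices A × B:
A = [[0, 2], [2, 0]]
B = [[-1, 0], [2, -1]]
[[4, -2], [-2, 0]]

Matrix multiplication:
C[0][0] = 0×-1 + 2×2 = 4
C[0][1] = 0×0 + 2×-1 = -2
C[1][0] = 2×-1 + 0×2 = -2
C[1][1] = 2×0 + 0×-1 = 0
Result: [[4, -2], [-2, 0]]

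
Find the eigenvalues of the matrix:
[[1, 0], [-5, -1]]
λ = -1 and λ = 1

Characteristic equation: det(A - λI) = 0
λ² - (trace)λ + (det) = 0
λ² - (0)λ + (-1) = 0
λ² - 0λ - 1 = 0
Solving: λ = -1, 1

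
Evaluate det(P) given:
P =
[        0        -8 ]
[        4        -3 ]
det(P) = 32

For a 2×2 matrix [[a, b], [c, d]], det = a*d - b*c.
det(P) = (0)*(-3) - (-8)*(4) = 0 + 32 = 32.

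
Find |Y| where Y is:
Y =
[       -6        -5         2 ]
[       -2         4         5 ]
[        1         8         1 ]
det(Y) = 141

Expand along row 0 (cofactor expansion): det(Y) = a*(e*i - f*h) - b*(d*i - f*g) + c*(d*h - e*g), where the 3×3 is [[a, b, c], [d, e, f], [g, h, i]].
Minor M_00 = (4)*(1) - (5)*(8) = 4 - 40 = -36.
Minor M_01 = (-2)*(1) - (5)*(1) = -2 - 5 = -7.
Minor M_02 = (-2)*(8) - (4)*(1) = -16 - 4 = -20.
det(Y) = (-6)*(-36) - (-5)*(-7) + (2)*(-20) = 216 - 35 - 40 = 141.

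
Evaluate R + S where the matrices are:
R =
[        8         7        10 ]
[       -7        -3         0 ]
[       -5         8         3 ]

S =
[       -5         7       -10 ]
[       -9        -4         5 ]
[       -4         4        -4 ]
R + S =
[        3        14         0 ]
[      -16        -7         5 ]
[       -9        12        -1 ]

Matrix addition is elementwise: (R+S)[i][j] = R[i][j] + S[i][j].
  (R+S)[0][0] = (8) + (-5) = 3
  (R+S)[0][1] = (7) + (7) = 14
  (R+S)[0][2] = (10) + (-10) = 0
  (R+S)[1][0] = (-7) + (-9) = -16
  (R+S)[1][1] = (-3) + (-4) = -7
  (R+S)[1][2] = (0) + (5) = 5
  (R+S)[2][0] = (-5) + (-4) = -9
  (R+S)[2][1] = (8) + (4) = 12
  (R+S)[2][2] = (3) + (-4) = -1
R + S =
[        3        14         0 ]
[      -16        -7         5 ]
[       -9        12        -1 ]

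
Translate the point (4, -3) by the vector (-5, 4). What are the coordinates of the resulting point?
(-1, 1)

Translation by (-5, 4):
x' = 4 + -5 = -1
y' = -3 + 4 = 1
Homogeneous matrix: [[1, 0, -5], [0, 1, 4], [0, 0, 1]]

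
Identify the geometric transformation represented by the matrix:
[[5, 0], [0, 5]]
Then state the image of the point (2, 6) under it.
uniform scaling by factor 5; image of (2, 6) is (10, 30)

This is a diagonal matrix with equal entries 5, so it scales both axes by the same factor 5.
The matrix [[5, 0], [0, 5]] represents: uniform scaling by factor 5.
Applying it to (2, 6): [5·2 + 0·6, 0·2 + 5·6] = (10, 30).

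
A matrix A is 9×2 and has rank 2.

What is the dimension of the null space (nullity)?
0

The rank-nullity theorem for an m×n matrix states:
rank(A) + nullity(A) = n (the number of columns).
Here n = 2 and rank(A) = 2, so nullity(A) = 2 - 2 = 0.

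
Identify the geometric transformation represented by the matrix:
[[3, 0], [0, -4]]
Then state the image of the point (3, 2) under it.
non-uniform scaling by (3, -4); image of (3, 2) is (9, -8)

This is diagonal with distinct entries, so it scales the x-axis by 3 and the y-axis by -4.
The matrix [[3, 0], [0, -4]] represents: non-uniform scaling by (3, -4).
Applying it to (3, 2): [3·3 + 0·2, 0·3 + -4·2] = (9, -8).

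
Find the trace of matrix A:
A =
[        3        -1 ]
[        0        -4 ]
tr(A) = 3 - 4 = -1

The trace of a square matrix is the sum of its diagonal entries.
Diagonal entries of A: A[0][0] = 3, A[1][1] = -4.
tr(A) = 3 - 4 = -1.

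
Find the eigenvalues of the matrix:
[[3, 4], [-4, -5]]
λ = -1 and λ = -1

Characteristic equation: det(A - λI) = 0
λ² - (trace)λ + (det) = 0
λ² - (-2)λ + (1) = 0
λ² + 2λ + 1 = 0
Solving: λ = -1, -1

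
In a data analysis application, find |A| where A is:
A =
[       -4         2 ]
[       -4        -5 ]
det(A) = 28

For a 2×2 matrix [[a, b], [c, d]], det = a*d - b*c.
det(A) = (-4)*(-5) - (2)*(-4) = 20 + 8 = 28.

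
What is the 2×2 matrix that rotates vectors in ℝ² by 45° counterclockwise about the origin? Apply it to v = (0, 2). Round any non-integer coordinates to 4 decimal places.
R = [[√2/2, -√2/2], [√2/2, √2/2]]; R·v = (-1.4142, 1.4142)

A counterclockwise rotation by angle θ in ℝ² has matrix R(θ) = [[cos θ, -sin θ], [sin θ, cos θ]].
For θ = 45°: cos θ = √2/2, sin θ = √2/2.
R(45°) = [[√2/2, -√2/2], [√2/2, √2/2]].
R·v = [√2/2·0 + (-√2/2)·2, √2/2·0 + √2/2·2] = (-1.4142, 1.4142).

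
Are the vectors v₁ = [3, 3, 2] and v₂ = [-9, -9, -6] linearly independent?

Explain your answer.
No, linearly dependent (v₂ = -3·v₁)

Check whether there is a scalar k with v₂ = k·v₁.
Comparing components, k = -3 satisfies -3·[3, 3, 2] = [-9, -9, -6].
Since v₂ is a scalar multiple of v₁, the two vectors are linearly dependent.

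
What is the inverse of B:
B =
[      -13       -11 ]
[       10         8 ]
det(B) = 6
B⁻¹ =
[      4/3      11/6 ]
[     -5/3     -13/6 ]

For a 2×2 matrix B = [[a, b], [c, d]] with det(B) ≠ 0, B⁻¹ = (1/det(B)) * [[d, -b], [-c, a]].
det(B) = (-13)*(8) - (-11)*(10) = -104 + 110 = 6.
B⁻¹ = (1/6) * [[8, 11], [-10, -13]].
Dividing each entry by 6 and reducing:
B⁻¹ =
[      4/3      11/6 ]
[     -5/3     -13/6 ]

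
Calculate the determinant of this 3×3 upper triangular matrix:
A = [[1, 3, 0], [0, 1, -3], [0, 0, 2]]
2

The determinant of a triangular matrix is the product of its diagonal entries (the off-diagonal entries above the diagonal do not affect it).
det(A) = (1) * (1) * (2) = 2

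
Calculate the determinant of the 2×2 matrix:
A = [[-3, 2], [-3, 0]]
6

For A = [[a, b], [c, d]], det(A) = a*d - b*c.
det(A) = (-3)*(0) - (2)*(-3) = 0 - -6 = 6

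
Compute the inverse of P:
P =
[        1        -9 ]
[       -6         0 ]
det(P) = -54
P⁻¹ =
[        0      -1/6 ]
[     -1/9     -1/54 ]

For a 2×2 matrix P = [[a, b], [c, d]] with det(P) ≠ 0, P⁻¹ = (1/det(P)) * [[d, -b], [-c, a]].
det(P) = (1)*(0) - (-9)*(-6) = 0 - 54 = -54.
P⁻¹ = (1/-54) * [[0, 9], [6, 1]].
Dividing each entry by -54 and reducing:
P⁻¹ =
[        0      -1/6 ]
[     -1/9     -1/54 ]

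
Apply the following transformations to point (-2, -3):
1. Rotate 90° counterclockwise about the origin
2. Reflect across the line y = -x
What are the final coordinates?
(2, -3)

Step 1: Rotate 90° → (3, -2)
Step 2: Reflect across the line y = -x → (2, -3)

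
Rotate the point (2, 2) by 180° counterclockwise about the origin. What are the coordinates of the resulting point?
(-2, -2)

Rotation matrix R(θ) = [[cos θ, -sin θ], [sin θ, cos θ]]; for θ = 180°:
R = [[-1, 0], [0, -1]]
Result: R × [2, 2]ᵀ = [-1·2 + (0)·2, 0·2 + (-1)·2]ᵀ = (-2, -2)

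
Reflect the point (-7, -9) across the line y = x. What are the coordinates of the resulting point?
(-9, -7)

Reflection across line y = x: (-7, -9) → (-9, -7)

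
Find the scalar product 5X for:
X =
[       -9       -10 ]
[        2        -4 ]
5X =
[      -45       -50 ]
[       10       -20 ]

Scalar multiplication is elementwise: (5X)[i][j] = 5 * X[i][j].
  (5X)[0][0] = 5 * (-9) = -45
  (5X)[0][1] = 5 * (-10) = -50
  (5X)[1][0] = 5 * (2) = 10
  (5X)[1][1] = 5 * (-4) = -20
5X =
[      -45       -50 ]
[       10       -20 ]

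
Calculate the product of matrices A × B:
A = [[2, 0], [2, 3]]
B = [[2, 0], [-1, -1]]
[[4, 0], [1, -3]]

Matrix multiplication:
C[0][0] = 2×2 + 0×-1 = 4
C[0][1] = 2×0 + 0×-1 = 0
C[1][0] = 2×2 + 3×-1 = 1
C[1][1] = 2×0 + 3×-1 = -3
Result: [[4, 0], [1, -3]]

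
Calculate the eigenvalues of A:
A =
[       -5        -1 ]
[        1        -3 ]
λ = -4, -4

Solve det(A - λI) = 0. For a 2×2 matrix the characteristic equation is λ² - (trace)λ + det = 0.
trace(A) = a + d = -5 - 3 = -8.
det(A) = a*d - b*c = (-5)*(-3) - (-1)*(1) = 15 + 1 = 16.
Characteristic equation: λ² - (-8)λ + (16) = 0.
Discriminant = (-8)² - 4*(16) = 64 - 64 = 0.
λ = (-8 ± √0) / 2 = (-8 ± 0) / 2 = -4, -4.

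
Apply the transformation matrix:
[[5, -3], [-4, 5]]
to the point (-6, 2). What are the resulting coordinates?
(-36, 34)

Matrix multiplication:
[[5, -3], [-4, 5]] × [-6, 2]ᵀ
= [5×-6 + -3×2, -4×-6 + 5×2]ᵀ
= [-36.0000, 34.0000]ᵀ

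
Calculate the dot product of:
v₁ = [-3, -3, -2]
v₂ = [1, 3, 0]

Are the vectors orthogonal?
-12, No

The dot product is the sum of products of corresponding components.
v₁·v₂ = (-3)*(1) + (-3)*(3) + (-2)*(0) = -3 - 9 + 0 = -12.
Two vectors are orthogonal iff their dot product is 0; here the dot product is -12, so the vectors are not orthogonal.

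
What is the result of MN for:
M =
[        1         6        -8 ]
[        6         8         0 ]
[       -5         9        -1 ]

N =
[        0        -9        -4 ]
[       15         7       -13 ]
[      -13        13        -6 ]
MN =
[      194       -71       -34 ]
[      120         2      -128 ]
[      148        95       -91 ]

Matrix multiplication: (MN)[i][j] = sum over k of M[i][k] * N[k][j].
  (MN)[0][0] = (1)*(0) + (6)*(15) + (-8)*(-13) = 194
  (MN)[0][1] = (1)*(-9) + (6)*(7) + (-8)*(13) = -71
  (MN)[0][2] = (1)*(-4) + (6)*(-13) + (-8)*(-6) = -34
  (MN)[1][0] = (6)*(0) + (8)*(15) + (0)*(-13) = 120
  (MN)[1][1] = (6)*(-9) + (8)*(7) + (0)*(13) = 2
  (MN)[1][2] = (6)*(-4) + (8)*(-13) + (0)*(-6) = -128
  (MN)[2][0] = (-5)*(0) + (9)*(15) + (-1)*(-13) = 148
  (MN)[2][1] = (-5)*(-9) + (9)*(7) + (-1)*(13) = 95
  (MN)[2][2] = (-5)*(-4) + (9)*(-13) + (-1)*(-6) = -91
MN =
[      194       -71       -34 ]
[      120         2      -128 ]
[      148        95       -91 ]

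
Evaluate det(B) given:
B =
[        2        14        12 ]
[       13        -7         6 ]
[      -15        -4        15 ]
det(B) = -6036

Expand along row 0 (cofactor expansion): det(B) = a*(e*i - f*h) - b*(d*i - f*g) + c*(d*h - e*g), where the 3×3 is [[a, b, c], [d, e, f], [g, h, i]].
Minor M_00 = (-7)*(15) - (6)*(-4) = -105 + 24 = -81.
Minor M_01 = (13)*(15) - (6)*(-15) = 195 + 90 = 285.
Minor M_02 = (13)*(-4) - (-7)*(-15) = -52 - 105 = -157.
det(B) = (2)*(-81) - (14)*(285) + (12)*(-157) = -162 - 3990 - 1884 = -6036.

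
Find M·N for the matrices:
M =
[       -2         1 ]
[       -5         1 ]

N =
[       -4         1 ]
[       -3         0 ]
MN =
[        5        -2 ]
[       17        -5 ]

Matrix multiplication: (MN)[i][j] = sum over k of M[i][k] * N[k][j].
  (MN)[0][0] = (-2)*(-4) + (1)*(-3) = 5
  (MN)[0][1] = (-2)*(1) + (1)*(0) = -2
  (MN)[1][0] = (-5)*(-4) + (1)*(-3) = 17
  (MN)[1][1] = (-5)*(1) + (1)*(0) = -5
MN =
[        5        -2 ]
[       17        -5 ]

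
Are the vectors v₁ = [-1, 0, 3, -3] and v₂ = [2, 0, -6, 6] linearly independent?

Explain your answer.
No, linearly dependent (v₂ = -2·v₁)

Check whether there is a scalar k with v₂ = k·v₁.
Comparing components, k = -2 satisfies -2·[-1, 0, 3, -3] = [2, 0, -6, 6].
Since v₂ is a scalar multiple of v₁, the two vectors are linearly dependent.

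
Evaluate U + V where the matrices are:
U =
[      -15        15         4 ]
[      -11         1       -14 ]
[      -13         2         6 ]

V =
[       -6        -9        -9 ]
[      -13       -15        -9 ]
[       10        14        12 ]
U + V =
[      -21         6        -5 ]
[      -24       -14       -23 ]
[       -3        16        18 ]

Matrix addition is elementwise: (U+V)[i][j] = U[i][j] + V[i][j].
  (U+V)[0][0] = (-15) + (-6) = -21
  (U+V)[0][1] = (15) + (-9) = 6
  (U+V)[0][2] = (4) + (-9) = -5
  (U+V)[1][0] = (-11) + (-13) = -24
  (U+V)[1][1] = (1) + (-15) = -14
  (U+V)[1][2] = (-14) + (-9) = -23
  (U+V)[2][0] = (-13) + (10) = -3
  (U+V)[2][1] = (2) + (14) = 16
  (U+V)[2][2] = (6) + (12) = 18
U + V =
[      -21         6        -5 ]
[      -24       -14       -23 ]
[       -3        16        18 ]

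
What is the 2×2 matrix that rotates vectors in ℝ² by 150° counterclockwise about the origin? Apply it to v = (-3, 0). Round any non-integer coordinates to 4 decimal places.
R = [[-√3/2, -1/2], [1/2, -√3/2]]; R·v = (2.5981, -1.5000)

A counterclockwise rotation by angle θ in ℝ² has matrix R(θ) = [[cos θ, -sin θ], [sin θ, cos θ]].
For θ = 150°: cos θ = -√3/2, sin θ = 1/2.
R(150°) = [[-√3/2, -1/2], [1/2, -√3/2]].
R·v = [-√3/2·-3 + (-1/2)·0, 1/2·-3 + -√3/2·0] = (2.5981, -1.5000).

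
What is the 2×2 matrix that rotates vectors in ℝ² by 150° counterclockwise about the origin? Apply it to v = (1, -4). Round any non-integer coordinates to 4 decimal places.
R = [[-√3/2, -1/2], [1/2, -√3/2]]; R·v = (1.1340, 3.9641)

A counterclockwise rotation by angle θ in ℝ² has matrix R(θ) = [[cos θ, -sin θ], [sin θ, cos θ]].
For θ = 150°: cos θ = -√3/2, sin θ = 1/2.
R(150°) = [[-√3/2, -1/2], [1/2, -√3/2]].
R·v = [-√3/2·1 + (-1/2)·-4, 1/2·1 + -√3/2·-4] = (1.1340, 3.9641).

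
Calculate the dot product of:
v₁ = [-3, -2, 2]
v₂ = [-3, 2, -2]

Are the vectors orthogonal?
1, No

The dot product is the sum of products of corresponding components.
v₁·v₂ = (-3)*(-3) + (-2)*(2) + (2)*(-2) = 9 - 4 - 4 = 1.
Two vectors are orthogonal iff their dot product is 0; here the dot product is 1, so the vectors are not orthogonal.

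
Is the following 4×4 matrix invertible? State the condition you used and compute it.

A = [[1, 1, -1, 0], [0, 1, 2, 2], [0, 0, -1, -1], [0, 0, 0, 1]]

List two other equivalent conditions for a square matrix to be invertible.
Yes, invertible; det(A) = -1 ≠ 0. Equivalent conditions: rank(A) = 4; Ax = 0 has only the trivial solution; 0 is not an eigenvalue; the columns of A are linearly independent.

To check invertibility, compute det(A).
The given matrix is triangular, so det(A) equals the product of its diagonal entries = -1 ≠ 0.
Since det(A) ≠ 0, A is invertible.
Equivalent conditions for a square matrix A to be invertible:
- rank(A) = 4 (full rank).
- The homogeneous system Ax = 0 has only the trivial solution x = 0.
- 0 is not an eigenvalue of A.
- The columns (equivalently rows) of A are linearly independent.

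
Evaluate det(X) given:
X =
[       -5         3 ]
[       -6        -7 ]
det(X) = 53

For a 2×2 matrix [[a, b], [c, d]], det = a*d - b*c.
det(X) = (-5)*(-7) - (3)*(-6) = 35 + 18 = 53.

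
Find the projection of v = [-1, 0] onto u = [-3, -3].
[-1/2, -1/2]

The projection of v onto u is proj_u(v) = ((v·u) / (u·u)) · u.
v·u = (-1)*(-3) + (0)*(-3) = 3.
u·u = (-3)*(-3) + (-3)*(-3) = 18.
coefficient = 3 / 18 = 1/6.
proj_u(v) = 1/6 · [-3, -3] = [-1/2, -1/2].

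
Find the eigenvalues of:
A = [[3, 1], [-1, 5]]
λ = 4, 4

Solve det(A - λI) = 0. For a 2×2 matrix this is λ² - (trace)λ + det = 0.
trace(A) = 3 + 5 = 8.
det(A) = (3)*(5) - (1)*(-1) = 15 + 1 = 16.
Characteristic equation: λ² - (8)λ + (16) = 0.
Discriminant: (8)² - 4*(16) = 64 - 64 = 0.
Roots: λ = (8 ± √0) / 2 = 4, 4.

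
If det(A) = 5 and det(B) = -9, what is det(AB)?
-45

Use the multiplicative property of determinants: det(AB) = det(A)*det(B).
det(AB) = (5)*(-9) = -45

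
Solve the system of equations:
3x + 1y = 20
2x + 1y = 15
x = 5, y = 5

Use elimination (row reduction):
Equation 1: 3x + 1y = 20.
Equation 2: 2x + 1y = 15.
Multiply Eq1 by 2 and Eq2 by 3: 6x + 2y = 40;  6x + 3y = 45.
Subtract: (1)y = 5, so y = 5.
Back-substitute into Eq1: 3x + 1*(5) = 20, so x = 5.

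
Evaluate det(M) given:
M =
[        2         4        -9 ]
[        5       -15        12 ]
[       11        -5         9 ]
det(M) = -1062

Expand along row 0 (cofactor expansion): det(M) = a*(e*i - f*h) - b*(d*i - f*g) + c*(d*h - e*g), where the 3×3 is [[a, b, c], [d, e, f], [g, h, i]].
Minor M_00 = (-15)*(9) - (12)*(-5) = -135 + 60 = -75.
Minor M_01 = (5)*(9) - (12)*(11) = 45 - 132 = -87.
Minor M_02 = (5)*(-5) - (-15)*(11) = -25 + 165 = 140.
det(M) = (2)*(-75) - (4)*(-87) + (-9)*(140) = -150 + 348 - 1260 = -1062.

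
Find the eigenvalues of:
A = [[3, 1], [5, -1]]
λ = -2, 4

Solve det(A - λI) = 0. For a 2×2 matrix this is λ² - (trace)λ + det = 0.
trace(A) = 3 - 1 = 2.
det(A) = (3)*(-1) - (1)*(5) = -3 - 5 = -8.
Characteristic equation: λ² - (2)λ + (-8) = 0.
Discriminant: (2)² - 4*(-8) = 4 + 32 = 36.
Roots: λ = (2 ± √36) / 2 = -2, 4.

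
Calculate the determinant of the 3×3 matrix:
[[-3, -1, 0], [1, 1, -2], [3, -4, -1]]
32

Expansion along first row:
det = -3·det([[1,-2],[-4,-1]]) - -1·det([[1,-2],[3,-1]]) + 0·det([[1,1],[3,-4]])
    = -3·(1·-1 - -2·-4) - -1·(1·-1 - -2·3) + 0·(1·-4 - 1·3)
    = -3·-9 - -1·5 + 0·-7
    = 27 + 5 + 0 = 32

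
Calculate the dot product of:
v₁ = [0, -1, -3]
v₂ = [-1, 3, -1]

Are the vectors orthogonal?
0, Yes

The dot product is the sum of products of corresponding components.
v₁·v₂ = (0)*(-1) + (-1)*(3) + (-3)*(-1) = 0 - 3 + 3 = 0.
Two vectors are orthogonal iff their dot product is 0; here the dot product is 0, so the vectors are orthogonal.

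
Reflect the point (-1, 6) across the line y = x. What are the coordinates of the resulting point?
(6, -1)

Reflection across line y = x: (-1, 6) → (6, -1)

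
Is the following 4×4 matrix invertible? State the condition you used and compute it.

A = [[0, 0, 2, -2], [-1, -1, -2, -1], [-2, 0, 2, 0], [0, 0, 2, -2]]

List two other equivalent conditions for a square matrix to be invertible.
No, not invertible; det(A) = 0 (two rows are equal, so the rows are linearly dependent). Equivalent conditions (failing for this A): rank(A) < 4; Ax = 0 has non-trivial solutions; 0 is an eigenvalue; the columns are linearly dependent.

To check invertibility, compute det(A).
In this matrix, row 0 and the last row are identical, so one row is a scalar multiple of another and the rows are linearly dependent.
A matrix with linearly dependent rows has det = 0 and is not invertible.
Equivalent failed conditions:
- rank(A) < 4.
- Ax = 0 has non-trivial solutions.
- 0 is an eigenvalue.
- The columns are linearly dependent.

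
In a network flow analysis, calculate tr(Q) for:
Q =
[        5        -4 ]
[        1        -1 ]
tr(Q) = 5 - 1 = 4

The trace of a square matrix is the sum of its diagonal entries.
Diagonal entries of Q: Q[0][0] = 5, Q[1][1] = -1.
tr(Q) = 5 - 1 = 4.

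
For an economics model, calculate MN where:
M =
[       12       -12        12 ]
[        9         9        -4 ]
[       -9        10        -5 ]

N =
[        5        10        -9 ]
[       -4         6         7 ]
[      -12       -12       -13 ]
MN =
[      -36       -96      -348 ]
[       57       192        34 ]
[      -25        30       216 ]

Matrix multiplication: (MN)[i][j] = sum over k of M[i][k] * N[k][j].
  (MN)[0][0] = (12)*(5) + (-12)*(-4) + (12)*(-12) = -36
  (MN)[0][1] = (12)*(10) + (-12)*(6) + (12)*(-12) = -96
  (MN)[0][2] = (12)*(-9) + (-12)*(7) + (12)*(-13) = -348
  (MN)[1][0] = (9)*(5) + (9)*(-4) + (-4)*(-12) = 57
  (MN)[1][1] = (9)*(10) + (9)*(6) + (-4)*(-12) = 192
  (MN)[1][2] = (9)*(-9) + (9)*(7) + (-4)*(-13) = 34
  (MN)[2][0] = (-9)*(5) + (10)*(-4) + (-5)*(-12) = -25
  (MN)[2][1] = (-9)*(10) + (10)*(6) + (-5)*(-12) = 30
  (MN)[2][2] = (-9)*(-9) + (10)*(7) + (-5)*(-13) = 216
MN =
[      -36       -96      -348 ]
[       57       192        34 ]
[      -25        30       216 ]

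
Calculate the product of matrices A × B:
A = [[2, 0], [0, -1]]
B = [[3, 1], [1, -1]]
[[6, 2], [-1, 1]]

Matrix multiplication:
C[0][0] = 2×3 + 0×1 = 6
C[0][1] = 2×1 + 0×-1 = 2
C[1][0] = 0×3 + -1×1 = -1
C[1][1] = 0×1 + -1×-1 = 1
Result: [[6, 2], [-1, 1]]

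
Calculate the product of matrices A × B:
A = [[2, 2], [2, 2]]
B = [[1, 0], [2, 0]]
[[6, 0], [6, 0]]

Matrix multiplication:
C[0][0] = 2×1 + 2×2 = 6
C[0][1] = 2×0 + 2×0 = 0
C[1][0] = 2×1 + 2×2 = 6
C[1][1] = 2×0 + 2×0 = 0
Result: [[6, 0], [6, 0]]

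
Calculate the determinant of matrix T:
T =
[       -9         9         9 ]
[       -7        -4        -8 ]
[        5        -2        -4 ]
det(T) = -306

Expand along row 0 (cofactor expansion): det(T) = a*(e*i - f*h) - b*(d*i - f*g) + c*(d*h - e*g), where the 3×3 is [[a, b, c], [d, e, f], [g, h, i]].
Minor M_00 = (-4)*(-4) - (-8)*(-2) = 16 - 16 = 0.
Minor M_01 = (-7)*(-4) - (-8)*(5) = 28 + 40 = 68.
Minor M_02 = (-7)*(-2) - (-4)*(5) = 14 + 20 = 34.
det(T) = (-9)*(0) - (9)*(68) + (9)*(34) = 0 - 612 + 306 = -306.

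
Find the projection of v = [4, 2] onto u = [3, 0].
[4, 0]

The projection of v onto u is proj_u(v) = ((v·u) / (u·u)) · u.
v·u = (4)*(3) + (2)*(0) = 12.
u·u = (3)*(3) + (0)*(0) = 9.
coefficient = 12 / 9 = 4/3.
proj_u(v) = 4/3 · [3, 0] = [4, 0].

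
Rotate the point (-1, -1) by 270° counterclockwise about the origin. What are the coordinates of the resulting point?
(-1, 1)

Rotation matrix R(θ) = [[cos θ, -sin θ], [sin θ, cos θ]]; for θ = 270°:
R = [[0, 1], [-1, 0]]
Result: R × [-1, -1]ᵀ = [0·-1 + (1)·-1, -1·-1 + (0)·-1]ᵀ = (-1, 1)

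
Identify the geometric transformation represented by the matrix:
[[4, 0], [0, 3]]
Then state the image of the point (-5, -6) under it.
non-uniform scaling by (4, 3); image of (-5, -6) is (-20, -18)

This is diagonal with distinct entries, so it scales the x-axis by 4 and the y-axis by 3.
The matrix [[4, 0], [0, 3]] represents: non-uniform scaling by (4, 3).
Applying it to (-5, -6): [4·-5 + 0·-6, 0·-5 + 3·-6] = (-20, -18).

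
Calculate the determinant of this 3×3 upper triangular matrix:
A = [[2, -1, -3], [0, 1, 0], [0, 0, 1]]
2

The determinant of a triangular matrix is the product of its diagonal entries (the off-diagonal entries above the diagonal do not affect it).
det(A) = (2) * (1) * (1) = 2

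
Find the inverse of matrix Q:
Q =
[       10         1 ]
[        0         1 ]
det(Q) = 10
Q⁻¹ =
[     1/10     -1/10 ]
[        0         1 ]

For a 2×2 matrix Q = [[a, b], [c, d]] with det(Q) ≠ 0, Q⁻¹ = (1/det(Q)) * [[d, -b], [-c, a]].
det(Q) = (10)*(1) - (1)*(0) = 10 - 0 = 10.
Q⁻¹ = (1/10) * [[1, -1], [0, 10]].
Dividing each entry by 10 and reducing:
Q⁻¹ =
[     1/10     -1/10 ]
[        0         1 ]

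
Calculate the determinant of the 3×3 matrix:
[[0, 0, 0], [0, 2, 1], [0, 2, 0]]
0

Expansion along first row:
det = 0·det([[2,1],[2,0]]) - 0·det([[0,1],[0,0]]) + 0·det([[0,2],[0,2]])
    = 0·(2·0 - 1·2) - 0·(0·0 - 1·0) + 0·(0·2 - 2·0)
    = 0·-2 - 0·0 + 0·0
    = 0 + 0 + 0 = 0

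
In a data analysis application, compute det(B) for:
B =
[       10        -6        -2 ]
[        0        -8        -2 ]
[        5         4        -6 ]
det(B) = 540

Expand along row 0 (cofactor expansion): det(B) = a*(e*i - f*h) - b*(d*i - f*g) + c*(d*h - e*g), where the 3×3 is [[a, b, c], [d, e, f], [g, h, i]].
Minor M_00 = (-8)*(-6) - (-2)*(4) = 48 + 8 = 56.
Minor M_01 = (0)*(-6) - (-2)*(5) = 0 + 10 = 10.
Minor M_02 = (0)*(4) - (-8)*(5) = 0 + 40 = 40.
det(B) = (10)*(56) - (-6)*(10) + (-2)*(40) = 560 + 60 - 80 = 540.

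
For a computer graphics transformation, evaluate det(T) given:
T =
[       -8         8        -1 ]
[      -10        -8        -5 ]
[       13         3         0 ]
det(T) = -714

Expand along row 0 (cofactor expansion): det(T) = a*(e*i - f*h) - b*(d*i - f*g) + c*(d*h - e*g), where the 3×3 is [[a, b, c], [d, e, f], [g, h, i]].
Minor M_00 = (-8)*(0) - (-5)*(3) = 0 + 15 = 15.
Minor M_01 = (-10)*(0) - (-5)*(13) = 0 + 65 = 65.
Minor M_02 = (-10)*(3) - (-8)*(13) = -30 + 104 = 74.
det(T) = (-8)*(15) - (8)*(65) + (-1)*(74) = -120 - 520 - 74 = -714.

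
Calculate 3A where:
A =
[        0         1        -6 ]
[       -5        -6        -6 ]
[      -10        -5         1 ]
3A =
[        0         3       -18 ]
[      -15       -18       -18 ]
[      -30       -15         3 ]

Scalar multiplication is elementwise: (3A)[i][j] = 3 * A[i][j].
  (3A)[0][0] = 3 * (0) = 0
  (3A)[0][1] = 3 * (1) = 3
  (3A)[0][2] = 3 * (-6) = -18
  (3A)[1][0] = 3 * (-5) = -15
  (3A)[1][1] = 3 * (-6) = -18
  (3A)[1][2] = 3 * (-6) = -18
  (3A)[2][0] = 3 * (-10) = -30
  (3A)[2][1] = 3 * (-5) = -15
  (3A)[2][2] = 3 * (1) = 3
3A =
[        0         3       -18 ]
[      -15       -18       -18 ]
[      -30       -15         3 ]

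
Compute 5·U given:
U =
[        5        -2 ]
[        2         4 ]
5U =
[       25       -10 ]
[       10        20 ]

Scalar multiplication is elementwise: (5U)[i][j] = 5 * U[i][j].
  (5U)[0][0] = 5 * (5) = 25
  (5U)[0][1] = 5 * (-2) = -10
  (5U)[1][0] = 5 * (2) = 10
  (5U)[1][1] = 5 * (4) = 20
5U =
[       25       -10 ]
[       10        20 ]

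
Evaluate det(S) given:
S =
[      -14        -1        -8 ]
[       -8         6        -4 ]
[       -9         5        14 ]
det(S) = -1716

Expand along row 0 (cofactor expansion): det(S) = a*(e*i - f*h) - b*(d*i - f*g) + c*(d*h - e*g), where the 3×3 is [[a, b, c], [d, e, f], [g, h, i]].
Minor M_00 = (6)*(14) - (-4)*(5) = 84 + 20 = 104.
Minor M_01 = (-8)*(14) - (-4)*(-9) = -112 - 36 = -148.
Minor M_02 = (-8)*(5) - (6)*(-9) = -40 + 54 = 14.
det(S) = (-14)*(104) - (-1)*(-148) + (-8)*(14) = -1456 - 148 - 112 = -1716.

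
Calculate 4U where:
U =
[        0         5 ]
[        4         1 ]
4U =
[        0        20 ]
[       16         4 ]

Scalar multiplication is elementwise: (4U)[i][j] = 4 * U[i][j].
  (4U)[0][0] = 4 * (0) = 0
  (4U)[0][1] = 4 * (5) = 20
  (4U)[1][0] = 4 * (4) = 16
  (4U)[1][1] = 4 * (1) = 4
4U =
[        0        20 ]
[       16         4 ]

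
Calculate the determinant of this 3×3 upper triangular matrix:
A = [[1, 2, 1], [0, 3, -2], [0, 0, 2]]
6

The determinant of a triangular matrix is the product of its diagonal entries (the off-diagonal entries above the diagonal do not affect it).
det(A) = (1) * (3) * (2) = 6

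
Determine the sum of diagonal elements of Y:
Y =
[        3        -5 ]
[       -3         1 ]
tr(Y) = 3 + 1 = 4

The trace of a square matrix is the sum of its diagonal entries.
Diagonal entries of Y: Y[0][0] = 3, Y[1][1] = 1.
tr(Y) = 3 + 1 = 4.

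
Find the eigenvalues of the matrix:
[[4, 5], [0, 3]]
λ = 3 and λ = 4

Characteristic equation: det(A - λI) = 0
λ² - (trace)λ + (det) = 0
λ² - (7)λ + (12) = 0
λ² - 7λ + 12 = 0
Solving: λ = 3, 4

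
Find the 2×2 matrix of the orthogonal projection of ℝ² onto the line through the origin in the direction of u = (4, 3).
[[16/25, 12/25], [12/25, 9/25]]

The orthogonal projection onto the line spanned by a nonzero vector u = (a, b) has matrix P = (u uᵀ) / (uᵀ u) = (1/(a² + b²)) · [[a², ab], [ab, b²]].
Here u = (4, 3), so a² + b² = 16 + 9 = 25.
P = (1/25) · [[16, 12], [12, 9]] = [[16/25, 12/25], [12/25, 9/25]].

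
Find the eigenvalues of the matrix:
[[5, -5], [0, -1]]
λ = -1 and λ = 5

Characteristic equation: det(A - λI) = 0
λ² - (trace)λ + (det) = 0
λ² - (4)λ + (-5) = 0
λ² - 4λ - 5 = 0
Solving: λ = -1, 5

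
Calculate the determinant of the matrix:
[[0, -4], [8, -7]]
32

For a 2×2 matrix [[a, b], [c, d]], det = ad - bc
det = (0)(-7) - (-4)(8) = 0 - -32 = 32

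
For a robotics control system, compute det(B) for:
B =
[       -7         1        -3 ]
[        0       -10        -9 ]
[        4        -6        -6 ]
det(B) = -198

Expand along row 0 (cofactor expansion): det(B) = a*(e*i - f*h) - b*(d*i - f*g) + c*(d*h - e*g), where the 3×3 is [[a, b, c], [d, e, f], [g, h, i]].
Minor M_00 = (-10)*(-6) - (-9)*(-6) = 60 - 54 = 6.
Minor M_01 = (0)*(-6) - (-9)*(4) = 0 + 36 = 36.
Minor M_02 = (0)*(-6) - (-10)*(4) = 0 + 40 = 40.
det(B) = (-7)*(6) - (1)*(36) + (-3)*(40) = -42 - 36 - 120 = -198.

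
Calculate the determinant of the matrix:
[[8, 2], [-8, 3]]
40

For a 2×2 matrix [[a, b], [c, d]], det = ad - bc
det = (8)(3) - (2)(-8) = 24 - -16 = 40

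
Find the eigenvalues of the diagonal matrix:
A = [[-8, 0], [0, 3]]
λ₁ = -8, λ₂ = 3

The characteristic polynomial of A is det(A - λI) = (-8 - λ)(3 - λ) = 0.
The roots are λ = -8 and λ = 3, so the eigenvalues are the diagonal entries.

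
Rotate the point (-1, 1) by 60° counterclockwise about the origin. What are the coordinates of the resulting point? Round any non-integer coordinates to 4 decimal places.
(-1.3660, -0.3660)

Rotation matrix R(θ) = [[cos θ, -sin θ], [sin θ, cos θ]]; for θ = 60°:
R = [[1/2, -√3/2], [√3/2, 1/2]]
Result: R × [-1, 1]ᵀ = [1/2·-1 + (-√3/2)·1, √3/2·-1 + (1/2)·1]ᵀ = (-1.3660, -0.3660)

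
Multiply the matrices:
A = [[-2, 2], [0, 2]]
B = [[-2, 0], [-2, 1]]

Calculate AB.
[[0, 2], [-4, 2]]

Each entry (i,j) of AB = sum over k of A[i][k]*B[k][j].
(AB)[0][0] = (-2)*(-2) + (2)*(-2) = 0
(AB)[0][1] = (-2)*(0) + (2)*(1) = 2
(AB)[1][0] = (0)*(-2) + (2)*(-2) = -4
(AB)[1][1] = (0)*(0) + (2)*(1) = 2
AB = [[0, 2], [-4, 2]]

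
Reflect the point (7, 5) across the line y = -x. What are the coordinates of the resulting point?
(-5, -7)

Reflection across line y = -x: (7, 5) → (-5, -7)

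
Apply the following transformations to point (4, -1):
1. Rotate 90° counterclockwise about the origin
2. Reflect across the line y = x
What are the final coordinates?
(4, 1)

Step 1: Rotate 90° → (1, 4)
Step 2: Reflect across the line y = x → (4, 1)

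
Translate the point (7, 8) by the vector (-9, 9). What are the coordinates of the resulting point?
(-2, 17)

Translation by (-9, 9):
x' = 7 + -9 = -2
y' = 8 + 9 = 17
Homogeneous matrix: [[1, 0, -9], [0, 1, 9], [0, 0, 1]]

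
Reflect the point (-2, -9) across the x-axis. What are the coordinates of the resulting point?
(-2, 9)

Reflection across x-axis: (-2, -9) → (-2, 9)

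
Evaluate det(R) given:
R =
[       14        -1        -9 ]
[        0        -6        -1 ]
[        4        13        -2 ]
det(R) = 138

Expand along row 0 (cofactor expansion): det(R) = a*(e*i - f*h) - b*(d*i - f*g) + c*(d*h - e*g), where the 3×3 is [[a, b, c], [d, e, f], [g, h, i]].
Minor M_00 = (-6)*(-2) - (-1)*(13) = 12 + 13 = 25.
Minor M_01 = (0)*(-2) - (-1)*(4) = 0 + 4 = 4.
Minor M_02 = (0)*(13) - (-6)*(4) = 0 + 24 = 24.
det(R) = (14)*(25) - (-1)*(4) + (-9)*(24) = 350 + 4 - 216 = 138.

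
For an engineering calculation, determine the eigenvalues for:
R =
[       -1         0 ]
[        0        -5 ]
λ = -5, -1

Solve det(R - λI) = 0. For a 2×2 matrix the characteristic equation is λ² - (trace)λ + det = 0.
trace(R) = a + d = -1 - 5 = -6.
det(R) = a*d - b*c = (-1)*(-5) - (0)*(0) = 5 - 0 = 5.
Characteristic equation: λ² - (-6)λ + (5) = 0.
Discriminant = (-6)² - 4*(5) = 36 - 20 = 16.
λ = (-6 ± √16) / 2 = (-6 ± 4) / 2 = -5, -1.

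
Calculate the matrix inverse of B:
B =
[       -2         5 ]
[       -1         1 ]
det(B) = 3
B⁻¹ =
[      1/3      -5/3 ]
[      1/3      -2/3 ]

For a 2×2 matrix B = [[a, b], [c, d]] with det(B) ≠ 0, B⁻¹ = (1/det(B)) * [[d, -b], [-c, a]].
det(B) = (-2)*(1) - (5)*(-1) = -2 + 5 = 3.
B⁻¹ = (1/3) * [[1, -5], [1, -2]].
Dividing each entry by 3 and reducing:
B⁻¹ =
[      1/3      -5/3 ]
[      1/3      -2/3 ]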